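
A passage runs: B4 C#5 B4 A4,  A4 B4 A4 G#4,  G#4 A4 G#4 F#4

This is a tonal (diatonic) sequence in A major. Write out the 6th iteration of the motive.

With a 4-note motive the entries are B4, A4, G#4, each down a 2nd from the previous.
Extending down a 2nd: F#4 → E4 → D4.
Statement 6 starts on D4 and keeps the same diatonic contour: D4 E4 D4 C#4.

D4 E4 D4 C#4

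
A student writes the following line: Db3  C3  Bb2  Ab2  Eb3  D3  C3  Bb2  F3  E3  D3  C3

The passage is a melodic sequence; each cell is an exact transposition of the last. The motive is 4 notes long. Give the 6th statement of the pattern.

Taking 4-note groups, the heads are Db3, Eb3, F3: the pattern moves up a 2nd.
Carrying on: G3 → A3 → B3.
From B3 the exact shape gives B3 A#3 G#3 F#3.

B3 A#3 G#3 F#3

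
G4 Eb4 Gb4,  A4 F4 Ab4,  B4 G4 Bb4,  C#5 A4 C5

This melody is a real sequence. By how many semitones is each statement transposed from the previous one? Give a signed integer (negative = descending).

2

Unit = 3 notes; the statements start on G4, A4, B4, C#5, moving up a 2nd each time.
G4 to A4 spans +2 semitones.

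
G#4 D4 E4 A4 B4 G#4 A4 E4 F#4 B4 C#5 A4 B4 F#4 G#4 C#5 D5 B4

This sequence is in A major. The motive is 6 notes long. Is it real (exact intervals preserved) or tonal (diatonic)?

Every note is diatonic to A major.
Cell 1 has -6 semitones from note 1 to 2, but cell 2 has -5 — the interval quality changes while the contour stays the same, which is the hallmark of a tonal sequence.

tonal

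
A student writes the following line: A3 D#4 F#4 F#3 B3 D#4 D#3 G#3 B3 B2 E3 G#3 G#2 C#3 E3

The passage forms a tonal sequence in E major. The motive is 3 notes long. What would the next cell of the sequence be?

E2 A2 C#3

Taking 3-note groups, the heads are A3, F#3, D#3, B2, G#2: the pattern moves down a 3rd.
So cell 6 is E2 A2 C#3.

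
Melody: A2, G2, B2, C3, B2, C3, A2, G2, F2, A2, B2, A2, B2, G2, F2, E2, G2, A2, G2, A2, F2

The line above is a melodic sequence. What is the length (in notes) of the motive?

21 notes total. Splitting into 3 groups of 7:
A2 G2 B2 C3 B2 C3 A2 | G2 F2 A2 B2 A2 B2 G2 | F2 E2 G2 A2 G2 A2 F2
Every group is a transposition down a 2nd of the one before; no shorter unit works.

7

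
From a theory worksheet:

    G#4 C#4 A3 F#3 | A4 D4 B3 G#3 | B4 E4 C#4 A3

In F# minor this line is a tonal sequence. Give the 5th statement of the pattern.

Unit = 4 notes; the statements start on G#4, A4, B4, moving up a 2nd each time.
Continuing the starts: C#5 → D5.
Statement 5 starts on D5 and keeps the same diatonic contour: D5 G#4 E4 C#4.

D5 G#4 E4 C#4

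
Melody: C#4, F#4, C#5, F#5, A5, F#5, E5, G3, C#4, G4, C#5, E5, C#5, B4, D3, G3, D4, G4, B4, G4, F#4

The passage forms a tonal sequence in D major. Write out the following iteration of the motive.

A2 D3 A3 D4 F#4 D4 C#4

With a 7-note motive the entries are C#4, G3, D3, each down a 4th from the previous.
From A2 the diatonic shape gives A2 D3 A3 D4 F#4 D4 C#4.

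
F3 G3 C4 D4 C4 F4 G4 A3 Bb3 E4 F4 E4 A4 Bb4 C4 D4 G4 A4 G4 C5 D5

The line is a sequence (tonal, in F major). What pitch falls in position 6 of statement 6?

Grouping in 7s, the 6th note of each cell is F4, A4, C5.
Each moves up a 3rd. Continuing: E5 → G5 → Bb5.

Bb5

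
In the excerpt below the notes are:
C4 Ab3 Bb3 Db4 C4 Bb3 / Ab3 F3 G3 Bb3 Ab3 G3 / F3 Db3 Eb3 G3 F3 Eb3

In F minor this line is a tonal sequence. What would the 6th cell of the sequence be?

G2 Eb2 F2 Ab2 G2 F2

With a 6-note motive the entries are C4, Ab3, F3, each down a 3rd from the previous.
Carrying on: Db3 → Bb2 → G2.
Statement 6 starts on G2 and keeps the same diatonic contour: G2 Eb2 F2 Ab2 G2 F2.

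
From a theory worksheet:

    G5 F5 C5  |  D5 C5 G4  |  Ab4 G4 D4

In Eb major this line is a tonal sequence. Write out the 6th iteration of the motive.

Taking 3-note groups, the heads are G5, D5, Ab4: the pattern moves down a 4th.
Continuing the starts: Eb4 → Bb3 → F3.
Statement 6 starts on F3 and keeps the same diatonic contour: F3 Eb3 Bb2.

F3 Eb3 Bb2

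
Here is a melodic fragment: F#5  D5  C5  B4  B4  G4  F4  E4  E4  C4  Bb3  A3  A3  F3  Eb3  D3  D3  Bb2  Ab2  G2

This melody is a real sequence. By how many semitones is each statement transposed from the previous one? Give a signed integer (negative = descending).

With a 4-note motive the entries are F#5, B4, E4, A3, D3, each down a 5th from the previous.
F#5→B4 is 71 − 78 = -7 semitones.

-7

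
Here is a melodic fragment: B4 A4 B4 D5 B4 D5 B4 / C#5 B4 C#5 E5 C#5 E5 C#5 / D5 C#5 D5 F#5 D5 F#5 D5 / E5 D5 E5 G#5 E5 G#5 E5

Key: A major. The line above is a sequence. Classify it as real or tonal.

Every note is diatonic to A major.
Cell 1 has -2 semitones from note 1 to 2, but cell 3 has -1 — the interval quality changes while the contour stays the same, which is the hallmark of a tonal sequence.

tonal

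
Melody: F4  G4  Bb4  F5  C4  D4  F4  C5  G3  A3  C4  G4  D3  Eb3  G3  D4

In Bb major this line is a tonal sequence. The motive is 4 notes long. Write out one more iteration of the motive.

A2 Bb2 D3 A3

The 4-note cells begin on F4, C4, G3, D3 — each down a 4th from the last.
So cell 5 is A2 Bb2 D3 A3.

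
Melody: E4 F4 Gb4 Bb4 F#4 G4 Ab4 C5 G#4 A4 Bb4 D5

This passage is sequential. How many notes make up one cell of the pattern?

4

There are 12 notes; a 4-note unit gives 3 cells:
E4 F4 Gb4 Bb4 | F#4 G4 Ab4 C5 | G#4 A4 Bb4 D5
Every group is a transposition up a 2nd of the one before; no shorter unit works.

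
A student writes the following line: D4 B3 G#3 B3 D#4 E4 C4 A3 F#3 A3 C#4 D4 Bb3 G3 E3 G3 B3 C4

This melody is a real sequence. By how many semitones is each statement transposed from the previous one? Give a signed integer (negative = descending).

-2

Unit = 6 notes; the statements start on D4, C4, Bb3, moving down a 2nd each time.
D4 to C4 spans -2 semitones.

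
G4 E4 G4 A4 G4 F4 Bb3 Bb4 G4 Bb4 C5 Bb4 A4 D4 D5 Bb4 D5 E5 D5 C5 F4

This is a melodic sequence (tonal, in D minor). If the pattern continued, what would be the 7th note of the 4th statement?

A4

Grouping in 7s, the 7th note of each cell is Bb3, D4, F4.
From F4, up a 3rd gives A4.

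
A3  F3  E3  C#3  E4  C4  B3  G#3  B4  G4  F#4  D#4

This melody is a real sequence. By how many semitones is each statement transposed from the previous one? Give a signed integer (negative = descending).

7

Taking 4-note groups, the heads are A3, E4, B4: the pattern moves up a 5th.
A3 to E4 spans +7 semitones.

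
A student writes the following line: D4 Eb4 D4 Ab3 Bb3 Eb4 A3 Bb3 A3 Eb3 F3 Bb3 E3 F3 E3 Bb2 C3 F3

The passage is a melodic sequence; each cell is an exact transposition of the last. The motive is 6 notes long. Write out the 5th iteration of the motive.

Unit = 6 notes; the statements start on D4, A3, E3, moving down a 4th each time.
Extending down a 4th: B2 → F#2.
So cell 5 is F#2 G2 F#2 C2 D2 G2.

F#2 G2 F#2 C2 D2 G2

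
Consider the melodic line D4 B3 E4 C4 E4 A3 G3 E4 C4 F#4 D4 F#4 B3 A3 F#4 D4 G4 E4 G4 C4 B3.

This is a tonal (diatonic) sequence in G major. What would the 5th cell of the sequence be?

A4 F#4 B4 G4 B4 E4 D4

Taking 7-note groups, the heads are D4, E4, F#4: the pattern moves up a 2nd.
Continuing the starts: G4 → A4.
Statement 5 starts on A4 and keeps the same diatonic contour: A4 F#4 B4 G4 B4 E4 D4.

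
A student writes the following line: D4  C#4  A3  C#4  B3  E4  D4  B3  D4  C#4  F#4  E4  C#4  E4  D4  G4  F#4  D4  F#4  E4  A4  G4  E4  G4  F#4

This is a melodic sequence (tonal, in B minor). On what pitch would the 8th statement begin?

D5

With a 5-note motive the entries are D4, E4, F#4, G4, A4, each up a 2nd from the previous.
Extending the heads up a 2nd: B4 → C#5 → D5.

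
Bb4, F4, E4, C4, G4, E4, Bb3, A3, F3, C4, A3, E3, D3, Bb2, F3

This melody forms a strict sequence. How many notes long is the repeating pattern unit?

Try groups of 5 (3 cells in 15 notes):
Bb4 F4 E4 C4 G4 | E4 Bb3 A3 F3 C4 | A3 E3 D3 Bb2 F3
Each cell is the previous one down a 5th — so the unit is 5 notes.

5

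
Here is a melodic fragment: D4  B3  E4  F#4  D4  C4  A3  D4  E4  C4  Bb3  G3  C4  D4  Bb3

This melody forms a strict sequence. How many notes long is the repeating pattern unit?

5

Try groups of 5 (3 cells in 15 notes):
D4 B3 E4 F#4 D4 | C4 A3 D4 E4 C4 | Bb3 G3 C4 D4 Bb3
Each cell is the previous one down a 2nd — so the unit is 5 notes.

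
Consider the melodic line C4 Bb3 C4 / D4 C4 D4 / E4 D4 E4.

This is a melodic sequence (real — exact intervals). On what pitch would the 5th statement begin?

G#4

Taking 3-note groups, the heads are C4, D4, E4: the pattern moves up a 2nd.
Extending the heads up a 2nd: F#4 → G#4.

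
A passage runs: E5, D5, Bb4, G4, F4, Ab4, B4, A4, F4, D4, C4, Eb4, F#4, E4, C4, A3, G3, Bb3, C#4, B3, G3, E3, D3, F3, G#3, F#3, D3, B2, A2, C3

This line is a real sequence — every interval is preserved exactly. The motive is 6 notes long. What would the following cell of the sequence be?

D#3 C#3 A2 F#2 E2 G2

Taking 6-note groups, the heads are E5, B4, F#4, C#4, G#3: the pattern moves down a 4th.
From D#3 the exact shape gives D#3 C#3 A2 F#2 E2 G2.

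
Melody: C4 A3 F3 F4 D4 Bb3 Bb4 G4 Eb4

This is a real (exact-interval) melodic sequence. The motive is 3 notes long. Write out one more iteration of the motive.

Eb5 C5 Ab4

With a 3-note motive the entries are C4, F4, Bb4, each up a 4th from the previous.
Statement 4 starts on Eb5 and keeps the same exact contour: Eb5 C5 Ab4.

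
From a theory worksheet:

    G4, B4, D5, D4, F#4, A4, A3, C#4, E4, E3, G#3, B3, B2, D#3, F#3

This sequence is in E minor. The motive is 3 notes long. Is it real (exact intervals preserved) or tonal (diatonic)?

Each cell has the same semitone pattern (4, 3) — intervals are preserved exactly.
And C#4 lies outside E minor, so the sequence is real rather than tonal.

real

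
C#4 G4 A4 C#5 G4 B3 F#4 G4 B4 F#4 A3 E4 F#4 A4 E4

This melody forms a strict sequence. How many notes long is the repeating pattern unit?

15 notes total. Splitting into 3 groups of 5:
C#4 G4 A4 C#5 G4 | B3 F#4 G4 B4 F#4 | A3 E4 F#4 A4 E4
Every group is a transposition down a 2nd of the one before; no shorter unit works.

5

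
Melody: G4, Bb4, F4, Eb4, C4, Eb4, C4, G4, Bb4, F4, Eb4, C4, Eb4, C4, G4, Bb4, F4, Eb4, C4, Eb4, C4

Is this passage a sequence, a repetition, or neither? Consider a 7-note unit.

Each 7-note cell is identical (G4 Bb4 F4 Eb4 C4 Eb4 C4), restated at the same pitch.

repetition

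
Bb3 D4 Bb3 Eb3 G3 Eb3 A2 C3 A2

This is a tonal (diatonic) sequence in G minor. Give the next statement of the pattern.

Unit = 3 notes; the statements start on Bb3, Eb3, A2, moving down a 5th each time.
So cell 4 is D2 F2 D2.

D2 F2 D2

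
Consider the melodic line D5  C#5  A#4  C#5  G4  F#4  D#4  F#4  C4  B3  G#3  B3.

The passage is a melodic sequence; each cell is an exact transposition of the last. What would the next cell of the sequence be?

With a 4-note motive the entries are D5, G4, C4, each down a 5th from the previous.
So cell 4 is F3 E3 C#3 E3.

F3 E3 C#3 E3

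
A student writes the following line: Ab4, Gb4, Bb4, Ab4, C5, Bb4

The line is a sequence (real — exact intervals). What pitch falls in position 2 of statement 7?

With 2-note cells, note 2 of each statement runs Gb4, Ab4, Bb4.
Each moves up a 2nd. Continuing: C5 → D5 → E5 → F#5.

F#5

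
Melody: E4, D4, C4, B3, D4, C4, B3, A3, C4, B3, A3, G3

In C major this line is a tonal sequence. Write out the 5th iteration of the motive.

Unit = 4 notes; the statements start on E4, D4, C4, moving down a 2nd each time.
Extending down a 2nd: B3 → A3.
So cell 5 is A3 G3 F3 E3.

A3 G3 F3 E3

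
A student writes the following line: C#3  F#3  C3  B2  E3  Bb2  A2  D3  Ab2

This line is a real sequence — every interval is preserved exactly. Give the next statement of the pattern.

G2 C3 Gb2

Unit = 3 notes; the statements start on C#3, B2, A2, moving down a 2nd each time.
From G2 the exact shape gives G2 C3 Gb2.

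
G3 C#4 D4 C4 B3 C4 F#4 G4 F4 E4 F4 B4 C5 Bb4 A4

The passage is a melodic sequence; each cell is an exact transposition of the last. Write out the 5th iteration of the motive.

Eb5 A5 Bb5 Ab5 G5

The 5-note cells begin on G3, C4, F4 — each up a 4th from the last.
Extending up a 4th: Bb4 → Eb5.
From Eb5 the exact shape gives Eb5 A5 Bb5 Ab5 G5.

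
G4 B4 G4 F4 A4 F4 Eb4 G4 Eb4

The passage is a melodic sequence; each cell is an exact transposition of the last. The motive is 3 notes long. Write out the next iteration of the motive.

Db4 F4 Db4

The 3-note cells begin on G4, F4, Eb4 — each down a 2nd from the last.
So cell 4 is Db4 F4 Db4.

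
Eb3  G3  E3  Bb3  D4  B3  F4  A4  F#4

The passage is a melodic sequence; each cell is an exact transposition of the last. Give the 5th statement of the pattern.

G5 B5 G#5

With a 3-note motive the entries are Eb3, Bb3, F4, each up a 5th from the previous.
Extending up a 5th: C5 → G5.
Statement 5 starts on G5 and keeps the same exact contour: G5 B5 G#5.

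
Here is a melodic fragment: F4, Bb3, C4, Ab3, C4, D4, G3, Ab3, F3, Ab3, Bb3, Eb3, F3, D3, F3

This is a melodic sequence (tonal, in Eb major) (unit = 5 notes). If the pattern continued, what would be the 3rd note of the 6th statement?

With 5-note cells, note 3 of each statement runs C4, Ab3, F3.
Each moves down a 3rd. Continuing: D3 → Bb2 → G2.

G2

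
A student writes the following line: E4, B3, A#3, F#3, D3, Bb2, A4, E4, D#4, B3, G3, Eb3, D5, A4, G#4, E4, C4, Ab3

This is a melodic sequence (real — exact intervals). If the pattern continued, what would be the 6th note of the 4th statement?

Db4

The unit is 6 notes. Position-6 pitches of the 3 shown cells: Bb2, Eb3, Ab3.
Each moves up a 4th; the next is Db4.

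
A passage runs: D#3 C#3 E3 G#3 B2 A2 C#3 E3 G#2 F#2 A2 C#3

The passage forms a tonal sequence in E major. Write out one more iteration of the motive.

The 4-note cells begin on D#3, B2, G#2 — each down a 3rd from the last.
Statement 4 starts on E2 and keeps the same diatonic contour: E2 D#2 F#2 A2.

E2 D#2 F#2 A2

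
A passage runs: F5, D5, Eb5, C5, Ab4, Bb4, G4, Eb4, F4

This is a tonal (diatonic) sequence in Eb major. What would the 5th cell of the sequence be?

Ab3 F3 G3

With a 3-note motive the entries are F5, C5, G4, each down a 4th from the previous.
Extending down a 4th: D4 → Ab3.
From Ab3 the diatonic shape gives Ab3 F3 G3.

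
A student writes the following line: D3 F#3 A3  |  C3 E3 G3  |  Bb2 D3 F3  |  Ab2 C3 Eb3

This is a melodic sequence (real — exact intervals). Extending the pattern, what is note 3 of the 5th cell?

With 3-note cells, note 3 of each statement runs A3, G3, F3, Eb3.
One more down a 2nd gives Db3.

Db3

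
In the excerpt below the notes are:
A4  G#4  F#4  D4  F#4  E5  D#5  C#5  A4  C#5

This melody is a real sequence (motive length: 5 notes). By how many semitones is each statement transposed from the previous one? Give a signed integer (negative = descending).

7

Taking 5-note groups, the heads are A4, E5: the pattern moves up a 5th.
Counting half-steps from A4 to E5: 7.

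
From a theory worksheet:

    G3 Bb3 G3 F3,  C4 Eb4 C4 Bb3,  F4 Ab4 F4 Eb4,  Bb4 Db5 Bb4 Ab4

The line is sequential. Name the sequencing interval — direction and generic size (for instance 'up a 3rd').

up a 4th

Unit = 4 notes; the statements start on G3, C4, F4, Bb4, moving up a 4th each time.
G3 to C4 is up a 4th.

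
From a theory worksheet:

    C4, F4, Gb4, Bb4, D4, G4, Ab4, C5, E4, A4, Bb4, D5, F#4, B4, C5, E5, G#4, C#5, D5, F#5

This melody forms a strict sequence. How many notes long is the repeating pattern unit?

4

20 notes total. Splitting into 5 groups of 4:
C4 F4 Gb4 Bb4 | D4 G4 Ab4 C5 | E4 A4 Bb4 D5 | F#4 B4 C5 E5 | G#4 C#5 D5 F#5
Every group is a transposition up a 2nd of the one before; no shorter unit works.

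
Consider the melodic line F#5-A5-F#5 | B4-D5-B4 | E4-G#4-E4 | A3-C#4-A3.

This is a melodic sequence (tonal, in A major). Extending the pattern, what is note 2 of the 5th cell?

With 3-note cells, note 2 of each statement runs A5, D5, G#4, C#4.
From C#4, down a 5th gives F#3.

F#3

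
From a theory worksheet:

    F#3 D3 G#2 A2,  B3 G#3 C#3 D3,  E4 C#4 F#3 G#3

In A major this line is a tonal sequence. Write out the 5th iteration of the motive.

Unit = 4 notes; the statements start on F#3, B3, E4, moving up a 4th each time.
Continuing the starts: A4 → D5.
Statement 5 starts on D5 and keeps the same diatonic contour: D5 B4 E4 F#4.

D5 B4 E4 F#4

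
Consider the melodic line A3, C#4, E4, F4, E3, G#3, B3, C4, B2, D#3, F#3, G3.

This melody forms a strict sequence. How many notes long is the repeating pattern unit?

4

Try groups of 4 (3 cells in 12 notes):
A3 C#4 E4 F4 | E3 G#3 B3 C4 | B2 D#3 F#3 G3
Each cell is the previous one down a 4th — so the unit is 4 notes.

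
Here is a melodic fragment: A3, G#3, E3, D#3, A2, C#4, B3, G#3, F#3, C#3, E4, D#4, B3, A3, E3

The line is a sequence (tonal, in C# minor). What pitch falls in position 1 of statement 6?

D#5

With 5-note cells, note 1 of each statement runs A3, C#4, E4.
Extending up a 3rd: G#4 → B4 → D#5.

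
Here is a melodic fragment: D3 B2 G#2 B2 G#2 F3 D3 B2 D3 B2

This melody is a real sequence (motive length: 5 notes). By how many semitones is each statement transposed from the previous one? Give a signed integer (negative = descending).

3

Taking 5-note groups, the heads are D3, F3: the pattern moves up a 3rd.
Counting half-steps from D3 to F3: 3.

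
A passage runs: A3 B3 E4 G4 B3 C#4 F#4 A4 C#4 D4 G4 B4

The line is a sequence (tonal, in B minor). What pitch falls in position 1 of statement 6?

F#4

The unit is 4 notes. Position-1 pitches of the 3 shown cells: A3, B3, C#4.
Extending up a 2nd: D4 → E4 → F#4.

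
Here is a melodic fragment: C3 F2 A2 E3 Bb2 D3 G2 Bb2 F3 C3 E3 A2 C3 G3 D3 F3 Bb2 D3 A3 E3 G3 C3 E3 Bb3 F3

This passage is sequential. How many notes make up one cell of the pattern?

There are 25 notes; a 5-note unit gives 5 cells:
C3 F2 A2 E3 Bb2 | D3 G2 Bb2 F3 C3 | E3 A2 C3 G3 D3 | F3 Bb2 D3 A3 E3 | G3 C3 E3 Bb3 F3
Each cell is the previous one up a 2nd — so the unit is 5 notes.

5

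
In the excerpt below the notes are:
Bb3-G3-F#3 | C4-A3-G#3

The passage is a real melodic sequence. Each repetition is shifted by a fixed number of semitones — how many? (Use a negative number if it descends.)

Unit = 3 notes; the statements start on Bb3, C4, moving up a 2nd each time.
Bb3 to C4 spans +2 semitones.

2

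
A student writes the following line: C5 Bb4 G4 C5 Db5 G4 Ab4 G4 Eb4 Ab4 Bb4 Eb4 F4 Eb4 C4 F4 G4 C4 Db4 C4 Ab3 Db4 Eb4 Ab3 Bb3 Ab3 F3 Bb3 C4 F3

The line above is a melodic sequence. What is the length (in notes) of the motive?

There are 30 notes; a 6-note unit gives 5 cells:
C5 Bb4 G4 C5 Db5 G4 | Ab4 G4 Eb4 Ab4 Bb4 Eb4 | F4 Eb4 C4 F4 G4 C4 | Db4 C4 Ab3 Db4 Eb4 Ab3 | Bb3 Ab3 F3 Bb3 C4 F3
Every group is a transposition down a 3rd of the one before; no shorter unit works.

6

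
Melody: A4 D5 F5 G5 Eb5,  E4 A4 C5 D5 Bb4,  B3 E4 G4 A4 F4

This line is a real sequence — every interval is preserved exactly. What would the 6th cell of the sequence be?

G#2 C#3 E3 F#3 D3

The 5-note cells begin on A4, E4, B3 — each down a 4th from the last.
Carrying on: F#3 → C#3 → G#2.
From G#2 the exact shape gives G#2 C#3 E3 F#3 D3.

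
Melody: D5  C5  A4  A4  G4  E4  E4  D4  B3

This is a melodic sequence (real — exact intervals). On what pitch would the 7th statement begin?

Unit = 3 notes; the statements start on D5, A4, E4, moving down a 4th each time.
Extending the heads down a 4th: B3 → F#3 → C#3 → G#2.

G#2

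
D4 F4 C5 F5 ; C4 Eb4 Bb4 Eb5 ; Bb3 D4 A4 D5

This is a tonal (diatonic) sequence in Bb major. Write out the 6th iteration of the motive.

Taking 4-note groups, the heads are D4, C4, Bb3: the pattern moves down a 2nd.
Carrying on: A3 → G3 → F3.
From F3 the diatonic shape gives F3 A3 Eb4 A4.

F3 A3 Eb4 A4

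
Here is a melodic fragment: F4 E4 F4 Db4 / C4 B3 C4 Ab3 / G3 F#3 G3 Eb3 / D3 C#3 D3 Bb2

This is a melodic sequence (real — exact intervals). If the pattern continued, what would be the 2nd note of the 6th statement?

Grouping in 4s, the 2nd note of each cell is E4, B3, F#3, C#3.
Each moves down a 4th. Continuing: G#2 → D#2.

D#2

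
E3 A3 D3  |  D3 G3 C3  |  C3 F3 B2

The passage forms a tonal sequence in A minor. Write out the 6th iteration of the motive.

G2 C3 F2

The 3-note cells begin on E3, D3, C3 — each down a 2nd from the last.
Continuing the starts: B2 → A2 → G2.
Statement 6 starts on G2 and keeps the same diatonic contour: G2 C3 F2.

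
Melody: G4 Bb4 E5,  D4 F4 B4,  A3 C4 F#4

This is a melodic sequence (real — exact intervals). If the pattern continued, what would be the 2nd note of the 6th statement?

A2

With 3-note cells, note 2 of each statement runs Bb4, F4, C4.
Carrying that down a 4th forward: G3 → D3 → A2.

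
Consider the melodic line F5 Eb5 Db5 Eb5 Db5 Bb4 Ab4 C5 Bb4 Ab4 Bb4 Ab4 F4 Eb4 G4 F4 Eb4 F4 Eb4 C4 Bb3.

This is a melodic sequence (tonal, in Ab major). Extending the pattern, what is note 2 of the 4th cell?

Grouping in 7s, the 2nd note of each cell is Eb5, Bb4, F4.
Each moves down a 4th; the next is C4.

C4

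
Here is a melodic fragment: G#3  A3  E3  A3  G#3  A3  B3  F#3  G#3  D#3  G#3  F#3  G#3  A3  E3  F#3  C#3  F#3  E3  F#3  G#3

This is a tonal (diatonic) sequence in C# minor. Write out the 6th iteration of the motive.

B2 C#3 G#2 C#3 B2 C#3 D#3

With a 7-note motive the entries are G#3, F#3, E3, each down a 2nd from the previous.
Continuing the starts: D#3 → C#3 → B2.
Statement 6 starts on B2 and keeps the same diatonic contour: B2 C#3 G#2 C#3 B2 C#3 D#3.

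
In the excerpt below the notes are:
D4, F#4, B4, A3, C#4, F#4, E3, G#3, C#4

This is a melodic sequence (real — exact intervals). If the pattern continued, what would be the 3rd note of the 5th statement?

With 3-note cells, note 3 of each statement runs B4, F#4, C#4.
Carrying that down a 4th forward: G#3 → D#3.

D#3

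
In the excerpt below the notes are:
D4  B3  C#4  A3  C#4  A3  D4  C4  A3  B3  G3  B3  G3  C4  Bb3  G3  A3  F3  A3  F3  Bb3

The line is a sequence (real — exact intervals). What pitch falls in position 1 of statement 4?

Ab3

Grouping in 7s, the 1st note of each cell is D4, C4, Bb3.
One more down a 2nd gives Ab3.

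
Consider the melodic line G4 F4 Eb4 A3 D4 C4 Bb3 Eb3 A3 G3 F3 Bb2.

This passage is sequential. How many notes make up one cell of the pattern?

4

12 notes total. Splitting into 3 groups of 4:
G4 F4 Eb4 A3 | D4 C4 Bb3 Eb3 | A3 G3 F3 Bb2
Each cell is the previous one down a 4th — so the unit is 4 notes.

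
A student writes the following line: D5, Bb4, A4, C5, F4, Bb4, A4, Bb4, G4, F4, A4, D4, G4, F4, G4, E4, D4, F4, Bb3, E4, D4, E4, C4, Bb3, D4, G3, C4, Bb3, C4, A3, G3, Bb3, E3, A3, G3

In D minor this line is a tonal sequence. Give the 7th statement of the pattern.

F3 D3 C3 E3 A2 D3 C3

Unit = 7 notes; the statements start on D5, Bb4, G4, E4, C4, moving down a 3rd each time.
Continuing the starts: A3 → F3.
From F3 the diatonic shape gives F3 D3 C3 E3 A2 D3 C3.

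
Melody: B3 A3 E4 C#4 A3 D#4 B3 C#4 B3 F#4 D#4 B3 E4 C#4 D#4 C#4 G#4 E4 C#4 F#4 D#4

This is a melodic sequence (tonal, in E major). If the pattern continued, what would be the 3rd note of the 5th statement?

B4

Grouping in 7s, the 3rd note of each cell is E4, F#4, G#4.
Extending up a 2nd: A4 → B4.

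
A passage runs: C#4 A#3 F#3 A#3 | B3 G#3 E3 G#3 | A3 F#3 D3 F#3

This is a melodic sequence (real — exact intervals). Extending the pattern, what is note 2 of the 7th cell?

The unit is 4 notes. Position-2 pitches of the 3 shown cells: A#3, G#3, F#3.
Carrying that down a 2nd forward: E3 → D3 → C3 → Bb2.

Bb2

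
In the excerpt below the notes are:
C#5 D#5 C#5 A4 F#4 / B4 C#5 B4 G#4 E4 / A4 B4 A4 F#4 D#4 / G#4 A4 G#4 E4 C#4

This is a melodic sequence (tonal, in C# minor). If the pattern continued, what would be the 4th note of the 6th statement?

C#4

With 5-note cells, note 4 of each statement runs A4, G#4, F#4, E4.
Carrying that down a 2nd forward: D#4 → C#4.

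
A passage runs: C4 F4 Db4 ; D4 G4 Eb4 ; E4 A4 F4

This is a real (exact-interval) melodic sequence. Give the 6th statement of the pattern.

Unit = 3 notes; the statements start on C4, D4, E4, moving up a 2nd each time.
Carrying on: F#4 → G#4 → A#4.
So cell 6 is A#4 D#5 B4.

A#4 D#5 B4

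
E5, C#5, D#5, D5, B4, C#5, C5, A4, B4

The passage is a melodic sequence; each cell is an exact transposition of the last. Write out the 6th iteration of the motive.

Taking 3-note groups, the heads are E5, D5, C5: the pattern moves down a 2nd.
Carrying on: Bb4 → Ab4 → Gb4.
From Gb4 the exact shape gives Gb4 Eb4 F4.

Gb4 Eb4 F4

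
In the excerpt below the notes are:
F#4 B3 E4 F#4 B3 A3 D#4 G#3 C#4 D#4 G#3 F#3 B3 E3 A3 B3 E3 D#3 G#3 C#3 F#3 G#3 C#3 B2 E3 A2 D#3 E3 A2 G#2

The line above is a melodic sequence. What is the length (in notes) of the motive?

6

Try groups of 6 (5 cells in 30 notes):
F#4 B3 E4 F#4 B3 A3 | D#4 G#3 C#4 D#4 G#3 F#3 | B3 E3 A3 B3 E3 D#3 | G#3 C#3 F#3 G#3 C#3 B2 | E3 A2 D#3 E3 A2 G#2
That's a consistent down a 3rd shift per cell, and no other grouping gives one.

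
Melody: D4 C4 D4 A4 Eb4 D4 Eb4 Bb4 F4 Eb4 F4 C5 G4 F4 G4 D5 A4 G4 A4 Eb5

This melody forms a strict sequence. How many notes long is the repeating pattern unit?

20 notes total. Splitting into 5 groups of 4:
D4 C4 D4 A4 | Eb4 D4 Eb4 Bb4 | F4 Eb4 F4 C5 | G4 F4 G4 D5 | A4 G4 A4 Eb5
Each cell is the previous one up a 2nd — so the unit is 4 notes.

4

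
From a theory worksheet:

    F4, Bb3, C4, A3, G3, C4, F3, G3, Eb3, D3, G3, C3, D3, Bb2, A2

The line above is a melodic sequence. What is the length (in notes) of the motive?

Try groups of 5 (3 cells in 15 notes):
F4 Bb3 C4 A3 G3 | C4 F3 G3 Eb3 D3 | G3 C3 D3 Bb2 A2
That's a consistent down a 4th shift per cell, and no other grouping gives one.

5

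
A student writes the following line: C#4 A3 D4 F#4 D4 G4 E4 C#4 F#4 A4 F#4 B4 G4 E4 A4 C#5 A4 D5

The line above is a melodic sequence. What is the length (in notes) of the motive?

6

Try groups of 6 (3 cells in 18 notes):
C#4 A3 D4 F#4 D4 G4 | E4 C#4 F#4 A4 F#4 B4 | G4 E4 A4 C#5 A4 D5
Every group is a transposition up a 3rd of the one before; no shorter unit works.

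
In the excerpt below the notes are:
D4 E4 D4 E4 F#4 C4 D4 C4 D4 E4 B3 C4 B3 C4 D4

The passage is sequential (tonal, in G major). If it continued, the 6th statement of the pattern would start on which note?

Unit = 5 notes; the statements start on D4, C4, B3, moving down a 2nd each time.
Continuing: A3 → G3 → F#3. Statement 6 starts on F#3.

F#3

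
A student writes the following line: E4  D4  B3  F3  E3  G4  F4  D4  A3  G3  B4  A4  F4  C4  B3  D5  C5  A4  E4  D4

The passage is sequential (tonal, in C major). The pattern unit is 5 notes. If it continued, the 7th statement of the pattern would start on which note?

C6

With a 5-note motive the entries are E4, G4, B4, D5, each up a 3rd from the previous.
Continuing: F5 → A5 → C6. Statement 7 starts on C6.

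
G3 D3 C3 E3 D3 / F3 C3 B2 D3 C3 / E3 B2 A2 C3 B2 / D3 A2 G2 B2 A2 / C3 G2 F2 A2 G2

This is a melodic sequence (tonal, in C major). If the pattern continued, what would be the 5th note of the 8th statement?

D2

Grouping in 5s, the 5th note of each cell is D3, C3, B2, A2, G2.
Extending down a 2nd: F2 → E2 → D2.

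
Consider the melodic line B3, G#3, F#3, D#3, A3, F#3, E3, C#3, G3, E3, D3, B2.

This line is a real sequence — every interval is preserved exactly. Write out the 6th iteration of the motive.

Db3 Bb2 Ab2 F2

Taking 4-note groups, the heads are B3, A3, G3: the pattern moves down a 2nd.
Carrying on: F3 → Eb3 → Db3.
Statement 6 starts on Db3 and keeps the same exact contour: Db3 Bb2 Ab2 F2.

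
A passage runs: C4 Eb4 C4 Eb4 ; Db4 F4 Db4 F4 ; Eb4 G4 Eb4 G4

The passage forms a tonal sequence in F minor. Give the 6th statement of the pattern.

Ab4 C5 Ab4 C5

Unit = 4 notes; the statements start on C4, Db4, Eb4, moving up a 2nd each time.
Carrying on: F4 → G4 → Ab4.
So cell 6 is Ab4 C5 Ab4 C5.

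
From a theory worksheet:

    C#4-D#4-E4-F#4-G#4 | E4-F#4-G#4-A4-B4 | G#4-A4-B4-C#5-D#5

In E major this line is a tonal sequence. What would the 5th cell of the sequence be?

The 5-note cells begin on C#4, E4, G#4 — each up a 3rd from the last.
Extending up a 3rd: B4 → D#5.
So cell 5 is D#5 E5 F#5 G#5 A5.

D#5 E5 F#5 G#5 A5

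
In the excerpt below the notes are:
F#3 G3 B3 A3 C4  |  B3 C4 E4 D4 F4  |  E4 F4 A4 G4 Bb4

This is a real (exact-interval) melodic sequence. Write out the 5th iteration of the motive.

Unit = 5 notes; the statements start on F#3, B3, E4, moving up a 4th each time.
Carrying on: A4 → D5.
From D5 the exact shape gives D5 Eb5 G5 F5 Ab5.

D5 Eb5 G5 F5 Ab5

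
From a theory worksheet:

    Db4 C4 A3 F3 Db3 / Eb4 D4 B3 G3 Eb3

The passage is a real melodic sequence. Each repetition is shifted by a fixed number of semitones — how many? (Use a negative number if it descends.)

The 5-note cells begin on Db4, Eb4 — each up a 2nd from the last.
Db4→Eb4 is 63 − 61 = 2 semitones.

2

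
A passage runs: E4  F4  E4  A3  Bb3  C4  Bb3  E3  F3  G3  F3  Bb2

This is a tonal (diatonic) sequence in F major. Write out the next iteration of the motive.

With a 4-note motive the entries are E4, Bb3, F3, each down a 4th from the previous.
So cell 4 is C3 D3 C3 F2.

C3 D3 C3 F2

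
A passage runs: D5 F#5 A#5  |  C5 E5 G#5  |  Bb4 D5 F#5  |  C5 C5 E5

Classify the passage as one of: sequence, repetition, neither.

neither

Note 1 of cell 4 is C5; if this were a sequence it would be Ab4. No unit length gives a consistent transposition pattern.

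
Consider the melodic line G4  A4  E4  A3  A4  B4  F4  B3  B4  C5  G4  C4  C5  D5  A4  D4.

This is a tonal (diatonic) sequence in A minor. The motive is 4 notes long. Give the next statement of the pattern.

D5 E5 B4 E4

With a 4-note motive the entries are G4, A4, B4, C5, each up a 2nd from the previous.
So cell 5 is D5 E5 B4 E4.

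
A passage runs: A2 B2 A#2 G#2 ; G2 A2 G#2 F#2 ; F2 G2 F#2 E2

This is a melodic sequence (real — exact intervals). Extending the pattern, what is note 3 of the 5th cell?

D2

With 4-note cells, note 3 of each statement runs A#2, G#2, F#2.
Carrying that down a 2nd forward: E2 → D2.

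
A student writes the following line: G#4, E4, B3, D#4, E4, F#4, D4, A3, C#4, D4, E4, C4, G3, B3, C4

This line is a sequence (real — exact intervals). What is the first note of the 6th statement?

Bb3

Unit = 5 notes; the statements start on G#4, F#4, E4, moving down a 2nd each time.
Continuing: D4 → C4 → Bb3. Statement 6 starts on Bb3.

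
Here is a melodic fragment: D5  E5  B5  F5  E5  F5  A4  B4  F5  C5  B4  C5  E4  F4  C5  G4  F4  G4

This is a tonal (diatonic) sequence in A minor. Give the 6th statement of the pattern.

C3 D3 A3 E3 D3 E3

Unit = 6 notes; the statements start on D5, A4, E4, moving down a 4th each time.
Continuing the starts: B3 → F3 → C3.
Statement 6 starts on C3 and keeps the same diatonic contour: C3 D3 A3 E3 D3 E3.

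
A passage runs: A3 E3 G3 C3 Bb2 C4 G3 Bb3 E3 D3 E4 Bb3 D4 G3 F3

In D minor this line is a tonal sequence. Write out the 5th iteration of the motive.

Bb4 F4 A4 D4 C4

Taking 5-note groups, the heads are A3, C4, E4: the pattern moves up a 3rd.
Extending up a 3rd: G4 → Bb4.
From Bb4 the diatonic shape gives Bb4 F4 A4 D4 C4.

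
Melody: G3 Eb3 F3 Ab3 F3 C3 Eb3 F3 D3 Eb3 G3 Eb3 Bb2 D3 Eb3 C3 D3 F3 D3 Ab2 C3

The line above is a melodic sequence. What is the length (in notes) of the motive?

Try groups of 7 (3 cells in 21 notes):
G3 Eb3 F3 Ab3 F3 C3 Eb3 | F3 D3 Eb3 G3 Eb3 Bb2 D3 | Eb3 C3 D3 F3 D3 Ab2 C3
That's a consistent down a 2nd shift per cell, and no other grouping gives one.

7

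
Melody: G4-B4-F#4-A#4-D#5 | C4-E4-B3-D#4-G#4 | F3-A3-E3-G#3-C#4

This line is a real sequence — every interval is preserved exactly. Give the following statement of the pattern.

The 5-note cells begin on G4, C4, F3 — each down a 5th from the last.
Statement 4 starts on Bb2 and keeps the same exact contour: Bb2 D3 A2 C#3 F#3.

Bb2 D3 A2 C#3 F#3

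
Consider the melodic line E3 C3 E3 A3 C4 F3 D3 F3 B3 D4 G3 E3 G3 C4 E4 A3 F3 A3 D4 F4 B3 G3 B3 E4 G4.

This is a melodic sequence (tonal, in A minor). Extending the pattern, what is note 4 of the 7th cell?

The unit is 5 notes. Position-4 pitches of the 5 shown cells: A3, B3, C4, D4, E4.
Carrying that up a 2nd forward: F4 → G4.

G4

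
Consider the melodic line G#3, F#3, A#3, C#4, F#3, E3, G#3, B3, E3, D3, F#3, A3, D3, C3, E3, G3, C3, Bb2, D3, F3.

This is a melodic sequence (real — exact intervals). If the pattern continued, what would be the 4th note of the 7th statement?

Db3

With 4-note cells, note 4 of each statement runs C#4, B3, A3, G3, F3.
Extending down a 2nd: Eb3 → Db3.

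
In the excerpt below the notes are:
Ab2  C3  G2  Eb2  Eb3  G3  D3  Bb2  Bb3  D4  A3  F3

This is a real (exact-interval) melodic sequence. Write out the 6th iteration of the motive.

The 4-note cells begin on Ab2, Eb3, Bb3 — each up a 5th from the last.
Continuing the starts: F4 → C5 → G5.
Statement 6 starts on G5 and keeps the same exact contour: G5 B5 F#5 D5.

G5 B5 F#5 D5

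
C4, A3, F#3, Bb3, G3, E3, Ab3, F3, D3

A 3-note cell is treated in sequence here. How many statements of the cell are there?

3

9 notes in groups of 3 gives 9/3 = 3 statements.
Starts: C4, Bb3, Ab3 — each down a 2nd.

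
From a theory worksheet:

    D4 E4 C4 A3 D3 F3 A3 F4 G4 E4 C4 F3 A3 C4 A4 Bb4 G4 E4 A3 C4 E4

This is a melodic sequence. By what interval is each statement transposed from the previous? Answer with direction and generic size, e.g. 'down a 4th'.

Unit = 7 notes; the statements start on D4, F4, A4, moving up a 3rd each time.
From D4 to F4: up a 3rd.

up a 3rd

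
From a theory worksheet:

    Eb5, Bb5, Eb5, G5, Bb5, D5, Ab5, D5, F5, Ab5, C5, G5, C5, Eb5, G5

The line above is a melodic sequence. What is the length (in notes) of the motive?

5

There are 15 notes; a 5-note unit gives 3 cells:
Eb5 Bb5 Eb5 G5 Bb5 | D5 Ab5 D5 F5 Ab5 | C5 G5 C5 Eb5 G5
Every group is a transposition down a 2nd of the one before; no shorter unit works.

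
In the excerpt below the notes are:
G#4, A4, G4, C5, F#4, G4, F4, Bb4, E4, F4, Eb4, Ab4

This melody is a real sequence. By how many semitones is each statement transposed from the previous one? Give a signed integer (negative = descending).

-2

Taking 4-note groups, the heads are G#4, F#4, E4: the pattern moves down a 2nd.
Counting half-steps from G#4 to F#4: -2.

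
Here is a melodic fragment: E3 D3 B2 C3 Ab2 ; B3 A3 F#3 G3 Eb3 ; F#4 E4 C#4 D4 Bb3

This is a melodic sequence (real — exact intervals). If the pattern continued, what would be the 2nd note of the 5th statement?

F#5

The unit is 5 notes. Position-2 pitches of the 3 shown cells: D3, A3, E4.
Carrying that up a 5th forward: B4 → F#5.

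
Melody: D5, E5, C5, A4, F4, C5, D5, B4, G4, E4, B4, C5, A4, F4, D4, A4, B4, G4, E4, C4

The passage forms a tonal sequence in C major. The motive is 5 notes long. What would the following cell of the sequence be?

Unit = 5 notes; the statements start on D5, C5, B4, A4, moving down a 2nd each time.
From G4 the diatonic shape gives G4 A4 F4 D4 B3.

G4 A4 F4 D4 B3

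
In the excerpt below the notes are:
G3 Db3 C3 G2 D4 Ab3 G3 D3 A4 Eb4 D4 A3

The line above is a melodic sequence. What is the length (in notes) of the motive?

4

12 notes total. Splitting into 3 groups of 4:
G3 Db3 C3 G2 | D4 Ab3 G3 D3 | A4 Eb4 D4 A3
That's a consistent up a 5th shift per cell, and no other grouping gives one.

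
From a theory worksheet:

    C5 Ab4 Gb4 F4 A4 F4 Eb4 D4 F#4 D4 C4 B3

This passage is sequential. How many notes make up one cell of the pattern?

There are 12 notes; a 4-note unit gives 3 cells:
C5 Ab4 Gb4 F4 | A4 F4 Eb4 D4 | F#4 D4 C4 B3
Every group is a transposition down a 3rd of the one before; no shorter unit works.

4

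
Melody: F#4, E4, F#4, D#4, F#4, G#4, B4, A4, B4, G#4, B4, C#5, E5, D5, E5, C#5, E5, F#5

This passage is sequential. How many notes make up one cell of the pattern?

6

There are 18 notes; a 6-note unit gives 3 cells:
F#4 E4 F#4 D#4 F#4 G#4 | B4 A4 B4 G#4 B4 C#5 | E5 D5 E5 C#5 E5 F#5
Every group is a transposition up a 4th of the one before; no shorter unit works.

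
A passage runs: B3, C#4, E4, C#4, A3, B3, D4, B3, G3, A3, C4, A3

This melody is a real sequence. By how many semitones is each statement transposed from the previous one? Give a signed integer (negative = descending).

The 4-note cells begin on B3, A3, G3 — each down a 2nd from the last.
Counting half-steps from B3 to A3: -2.

-2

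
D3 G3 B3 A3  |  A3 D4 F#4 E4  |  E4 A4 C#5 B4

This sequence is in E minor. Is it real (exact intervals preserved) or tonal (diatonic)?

real

Each cell has the same semitone pattern (5, 4, -2) — intervals are preserved exactly.
And C#5 lies outside E minor, so the sequence is real rather than tonal.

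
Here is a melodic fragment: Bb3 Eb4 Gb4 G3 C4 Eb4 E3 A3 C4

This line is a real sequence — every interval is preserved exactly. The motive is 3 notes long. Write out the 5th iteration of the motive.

A#2 D#3 F#3

Taking 3-note groups, the heads are Bb3, G3, E3: the pattern moves down a 3rd.
Extending down a 3rd: C#3 → A#2.
So cell 5 is A#2 D#3 F#3.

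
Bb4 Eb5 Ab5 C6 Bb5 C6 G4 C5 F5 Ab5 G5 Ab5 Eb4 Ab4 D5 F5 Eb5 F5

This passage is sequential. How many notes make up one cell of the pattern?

There are 18 notes; a 6-note unit gives 3 cells:
Bb4 Eb5 Ab5 C6 Bb5 C6 | G4 C5 F5 Ab5 G5 Ab5 | Eb4 Ab4 D5 F5 Eb5 F5
Every group is a transposition down a 3rd of the one before; no shorter unit works.

6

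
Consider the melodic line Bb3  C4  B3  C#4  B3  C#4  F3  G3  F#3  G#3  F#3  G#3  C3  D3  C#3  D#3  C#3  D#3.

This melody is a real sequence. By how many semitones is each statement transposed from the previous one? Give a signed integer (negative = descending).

With a 6-note motive the entries are Bb3, F3, C3, each down a 4th from the previous.
Counting half-steps from Bb3 to F3: -5.

-5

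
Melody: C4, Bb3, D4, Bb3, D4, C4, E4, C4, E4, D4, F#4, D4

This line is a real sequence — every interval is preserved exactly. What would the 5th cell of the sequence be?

G#4 F#4 A#4 F#4

Taking 4-note groups, the heads are C4, D4, E4: the pattern moves up a 2nd.
Continuing the starts: F#4 → G#4.
Statement 5 starts on G#4 and keeps the same exact contour: G#4 F#4 A#4 F#4.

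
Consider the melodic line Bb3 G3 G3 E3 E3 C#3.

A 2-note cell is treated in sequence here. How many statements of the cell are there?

3

6 notes in groups of 2 gives 6/2 = 3 statements.
Starts: Bb3, G3, E3 — each down a 3rd.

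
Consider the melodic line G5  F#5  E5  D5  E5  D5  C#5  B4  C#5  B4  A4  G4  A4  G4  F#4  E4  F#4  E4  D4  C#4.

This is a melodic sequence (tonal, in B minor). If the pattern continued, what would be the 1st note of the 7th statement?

B3

With 4-note cells, note 1 of each statement runs G5, E5, C#5, A4, F#4.
Each moves down a 3rd. Continuing: D4 → B3.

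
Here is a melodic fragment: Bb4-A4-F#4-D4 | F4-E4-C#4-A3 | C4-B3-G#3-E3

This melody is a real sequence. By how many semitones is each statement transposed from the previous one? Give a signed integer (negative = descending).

Unit = 4 notes; the statements start on Bb4, F4, C4, moving down a 4th each time.
Bb4 to F4 spans -5 semitones.

-5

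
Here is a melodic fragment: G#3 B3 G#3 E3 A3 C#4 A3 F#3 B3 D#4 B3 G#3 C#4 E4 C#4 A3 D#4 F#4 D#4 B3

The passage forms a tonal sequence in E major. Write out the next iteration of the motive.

With a 4-note motive the entries are G#3, A3, B3, C#4, D#4, each up a 2nd from the previous.
From E4 the diatonic shape gives E4 G#4 E4 C#4.

E4 G#4 E4 C#4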